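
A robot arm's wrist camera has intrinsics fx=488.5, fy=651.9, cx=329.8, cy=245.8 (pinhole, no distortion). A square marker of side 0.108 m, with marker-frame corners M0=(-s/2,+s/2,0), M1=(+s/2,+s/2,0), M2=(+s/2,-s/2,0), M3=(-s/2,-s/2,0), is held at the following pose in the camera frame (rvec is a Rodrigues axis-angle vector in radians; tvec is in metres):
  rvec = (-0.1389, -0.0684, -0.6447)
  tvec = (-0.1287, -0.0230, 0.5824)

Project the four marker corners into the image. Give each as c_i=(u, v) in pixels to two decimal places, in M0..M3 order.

Intrinsics K: fx=488.5, fy=651.9, cx=329.8, cy=245.8
Marker side s = 0.108 m; corners in marker frame (Z=0):
  M0 = (-0.0540, +0.0540, 0)
  M1 = (+0.0540, +0.0540, 0)
  M2 = (+0.0540, -0.0540, 0)
  M3 = (-0.0540, -0.0540, 0)
rvec = (-0.1389, -0.0684, -0.6447), |rvec| = θ = 0.66303 rad = 37.989°
Rodrigues: sinθ=0.61551, 1−cosθ=0.21187; R = I + sinθ·[k]× + (1−cosθ)·[k]×²:
    [+0.79743 +0.60307 -0.02034]
    [-0.59391 +0.79039 +0.15020]
    [+0.10666 -0.10769 +0.98845]
t = (-0.1287, -0.0230, 0.5824) m
M0: Pc = R·M0+t = (-0.13920, +0.05175, +0.57083); u = 488.5·(-0.13920)/0.57083 + 329.8 = 210.6796, v = 651.9·(+0.05175)/0.57083 + 245.8 = 304.9025
M1: Pc = R·M1+t = (-0.05307, -0.01239, +0.58234); u = 488.5·(-0.05307)/0.58234 + 329.8 = 285.2796, v = 651.9·(-0.01239)/0.58234 + 245.8 = 231.9296
M2: Pc = R·M2+t = (-0.11820, -0.09775, +0.59397); u = 488.5·(-0.11820)/0.59397 + 329.8 = 232.5855, v = 651.9·(-0.09775)/0.59397 + 245.8 = 138.5150
M3: Pc = R·M3+t = (-0.20433, -0.03361, +0.58246); u = 488.5·(-0.20433)/0.58246 + 329.8 = 158.4330, v = 651.9·(-0.03361)/0.58246 + 245.8 = 208.1833

c0=(210.68, 304.90) c1=(285.28, 231.93) c2=(232.59, 138.52) c3=(158.43, 208.18)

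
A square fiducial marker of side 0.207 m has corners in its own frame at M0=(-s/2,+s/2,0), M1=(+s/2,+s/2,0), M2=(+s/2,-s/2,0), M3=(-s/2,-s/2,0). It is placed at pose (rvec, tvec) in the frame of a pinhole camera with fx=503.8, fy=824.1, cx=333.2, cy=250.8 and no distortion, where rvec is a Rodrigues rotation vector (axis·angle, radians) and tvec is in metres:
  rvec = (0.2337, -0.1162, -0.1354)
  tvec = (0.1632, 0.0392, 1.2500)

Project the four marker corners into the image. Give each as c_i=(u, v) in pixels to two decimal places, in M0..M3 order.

Intrinsics K: fx=503.8, fy=824.1, cx=333.2, cy=250.8
Marker side s = 0.207 m; corners in marker frame (Z=0):
  M0 = (-0.1035, +0.1035, 0)
  M1 = (+0.1035, +0.1035, 0)
  M2 = (+0.1035, -0.1035, 0)
  M3 = (-0.1035, -0.1035, 0)
rvec = (0.2337, -0.1162, -0.1354), |rvec| = θ = 0.29403 rad = 16.846°
Rodrigues: sinθ=0.28981, 1−cosθ=0.04292; R = I + sinθ·[k]× + (1−cosθ)·[k]×²:
    [+0.98420 +0.11998 -0.13024]
    [-0.14694 +0.96379 -0.22254]
    [+0.09883 +0.23816 +0.96619]
t = (0.1632, 0.0392, 1.2500) m
M0: Pc = R·M0+t = (+0.07375, +0.15416, +1.26442); u = 503.8·(+0.07375)/1.26442 + 333.2 = 362.5865, v = 824.1·(+0.15416)/1.26442 + 250.8 = 351.2755
M1: Pc = R·M1+t = (+0.27748, +0.12374, +1.28488); u = 503.8·(+0.27748)/1.28488 + 333.2 = 442.0006, v = 824.1·(+0.12374)/1.28488 + 250.8 = 330.1674
M2: Pc = R·M2+t = (+0.25265, -0.07576, +1.23558); u = 503.8·(+0.25265)/1.23558 + 333.2 = 436.2152, v = 824.1·(-0.07576)/1.23558 + 250.8 = 200.2699
M3: Pc = R·M3+t = (+0.04892, -0.04534, +1.21512); u = 503.8·(+0.04892)/1.21512 + 333.2 = 353.4818, v = 824.1·(-0.04534)/1.21512 + 250.8 = 220.0476

c0=(362.59, 351.28) c1=(442.00, 330.17) c2=(436.22, 200.27) c3=(353.48, 220.05)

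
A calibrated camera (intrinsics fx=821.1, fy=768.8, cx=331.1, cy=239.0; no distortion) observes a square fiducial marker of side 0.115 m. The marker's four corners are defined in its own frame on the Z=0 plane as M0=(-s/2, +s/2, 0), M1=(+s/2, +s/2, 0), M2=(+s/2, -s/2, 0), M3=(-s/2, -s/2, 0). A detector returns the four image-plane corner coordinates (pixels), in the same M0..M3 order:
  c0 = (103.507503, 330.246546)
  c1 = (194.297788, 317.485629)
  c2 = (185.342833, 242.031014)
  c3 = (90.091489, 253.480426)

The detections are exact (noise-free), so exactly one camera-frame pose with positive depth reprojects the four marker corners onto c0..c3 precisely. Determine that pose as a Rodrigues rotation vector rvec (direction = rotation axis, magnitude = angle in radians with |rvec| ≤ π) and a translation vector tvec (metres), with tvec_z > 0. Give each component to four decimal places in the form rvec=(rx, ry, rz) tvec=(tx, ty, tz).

Intrinsics K: fx=821.1, fy=768.8, cx=331.1, cy=239.0
Marker side s = 0.115 m; corners in marker frame (Z=0):
  M0 = (-0.0575, +0.0575, 0)
  M1 = (+0.0575, +0.0575, 0)
  M2 = (+0.0575, -0.0575, 0)
  M3 = (-0.0575, -0.0575, 0)
Detected image corners:
  c0 = (103.507503, 330.246546) px
  c1 = (194.297788, 317.485629) px
  c2 = (185.342833, 242.031014) px
  c3 = (90.091489, 253.480426) px
Planar DLT: solve 8×8 A·h = b for H (H[2,2]=1):
  H  [+838.83747 +153.13684 +144.00306]
  H  [-44.76731 +773.65967 +286.59379]
  H  [+0.21211 +0.39152 +1.00000]
B = K⁻¹H; ‖b₁‖=0.967800, ‖b₂‖=0.967800; λ = 2/(‖b₁‖+‖b₂‖) = 1.033271, sign → tz>0 ⇒ λ=+1.033271
r₁ = λ·B[:,0] = (+0.96721,-0.12830,+0.21917); r₂ = λ·B[:,1] = (+0.02958,+0.91404,+0.40454)
r₃ = r₁×r₂ = (-0.25223,-0.38480,+0.88787); SVD([r₁ r₂ r₃]) → R = UVᵀ:
  R  [+0.96721 +0.02958 -0.25223]
  R  [-0.12830 +0.91404 -0.38480]
  R  [+0.21917 +0.40454 +0.88787]
t = (-0.23544, +0.06397, +1.03327) m
tr R = 2.769124; θ = arccos((tr R − 1)/2) = 0.485243 rad = 27.802°
axis k = ((R−Rᵀ)₃₂, (R−Rᵀ)₁₃, (R−Rᵀ)₂₁) / (2 sinθ) = (+0.846164, -0.505333, -0.169246)
rvec = θ·k = (+0.410595, -0.245209, -0.082125)

rvec=(0.4106, -0.2452, -0.0821) tvec=(-0.2354, 0.0640, 1.0333)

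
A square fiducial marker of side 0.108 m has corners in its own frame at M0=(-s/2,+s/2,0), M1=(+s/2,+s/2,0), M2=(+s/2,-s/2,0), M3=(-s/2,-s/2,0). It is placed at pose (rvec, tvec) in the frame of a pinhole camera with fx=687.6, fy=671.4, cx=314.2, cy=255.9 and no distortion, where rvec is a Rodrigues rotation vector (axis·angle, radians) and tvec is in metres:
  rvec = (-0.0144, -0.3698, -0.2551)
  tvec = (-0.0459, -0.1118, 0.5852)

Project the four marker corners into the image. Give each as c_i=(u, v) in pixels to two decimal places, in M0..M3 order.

c0=(215.96, 201.06) c1=(332.57, 175.39) c2=(301.98, 58.50) c3=(182.54, 76.29)

Intrinsics K: fx=687.6, fy=671.4, cx=314.2, cy=255.9
Marker side s = 0.108 m; corners in marker frame (Z=0):
  M0 = (-0.0540, +0.0540, 0)
  M1 = (+0.0540, +0.0540, 0)
  M2 = (+0.0540, -0.0540, 0)
  M3 = (-0.0540, -0.0540, 0)
rvec = (-0.0144, -0.3698, -0.2551), |rvec| = θ = 0.44948 rad = 25.754°
Rodrigues: sinθ=0.43450, 1−cosθ=0.09933; R = I + sinθ·[k]× + (1−cosθ)·[k]×²:
    [+0.90077 +0.24921 -0.35567]
    [-0.24398 +0.96790 +0.06030]
    [+0.35928 +0.03246 +0.93267]
t = (-0.0459, -0.1118, 0.5852) m
M0: Pc = R·M0+t = (-0.08108, -0.04636, +0.56755); u = 687.6·(-0.08108)/0.56755 + 314.2 = 215.9649, v = 671.4·(-0.04636)/0.56755 + 255.9 = 201.0592
M1: Pc = R·M1+t = (+0.01620, -0.07271, +0.60635); u = 687.6·(+0.01620)/0.60635 + 314.2 = 332.5699, v = 671.4·(-0.07271)/0.60635 + 255.9 = 175.3923
M2: Pc = R·M2+t = (-0.01072, -0.17724, +0.60285); u = 687.6·(-0.01072)/0.60285 + 314.2 = 301.9777, v = 671.4·(-0.17724)/0.60285 + 255.9 = 58.5036
M3: Pc = R·M3+t = (-0.10800, -0.15089, +0.56405); u = 687.6·(-0.10800)/0.56405 + 314.2 = 182.5435, v = 671.4·(-0.15089)/0.56405 + 255.9 = 76.2890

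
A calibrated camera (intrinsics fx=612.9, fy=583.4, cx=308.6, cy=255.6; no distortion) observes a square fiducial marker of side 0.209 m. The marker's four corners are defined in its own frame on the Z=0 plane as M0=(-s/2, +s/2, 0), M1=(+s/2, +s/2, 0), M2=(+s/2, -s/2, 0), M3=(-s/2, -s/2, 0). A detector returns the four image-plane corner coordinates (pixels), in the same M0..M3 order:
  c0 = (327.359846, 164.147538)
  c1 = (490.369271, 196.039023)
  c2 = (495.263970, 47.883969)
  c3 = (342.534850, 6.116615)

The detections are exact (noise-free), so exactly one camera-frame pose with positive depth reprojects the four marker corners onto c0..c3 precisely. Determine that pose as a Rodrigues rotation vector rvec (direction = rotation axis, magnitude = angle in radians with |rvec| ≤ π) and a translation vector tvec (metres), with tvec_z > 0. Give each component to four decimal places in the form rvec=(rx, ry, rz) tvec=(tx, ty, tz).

Intrinsics K: fx=612.9, fy=583.4, cx=308.6, cy=255.6
Marker side s = 0.209 m; corners in marker frame (Z=0):
  M0 = (-0.1045, +0.1045, 0)
  M1 = (+0.1045, +0.1045, 0)
  M2 = (+0.1045, -0.1045, 0)
  M3 = (-0.1045, -0.1045, 0)
Detected image corners:
  c0 = (327.359846, 164.147538) px
  c1 = (490.369271, 196.039023) px
  c2 = (495.263970, 47.883969) px
  c3 = (342.534850, 6.116615) px
Planar DLT: solve 8×8 A·h = b for H (H[2,2]=1):
  H  [+910.99452 -166.05764 +417.14937]
  H  [+216.05066 +701.79378 +101.97366]
  H  [+0.37783 -0.28756 +1.00000]
B = K⁻¹H; ‖b₁‖=1.365518, ‖b₂‖=1.365518; λ = 2/(‖b₁‖+‖b₂‖) = 0.732323, sign → tz>0 ⇒ λ=+0.732323
r₁ = λ·B[:,0] = (+0.94918,+0.14998,+0.27670); r₂ = λ·B[:,1] = (-0.09238,+0.97320,-0.21059)
r₃ = r₁×r₂ = (-0.30086,+0.17432,+0.93760); SVD([r₁ r₂ r₃]) → R = UVᵀ:
  R  [+0.94918 -0.09238 -0.30086]
  R  [+0.14998 +0.97320 +0.17432]
  R  [+0.27670 -0.21059 +0.93760]
t = (+0.12970, -0.19284, +0.73232) m
tr R = 2.859983; θ = arccos((tr R − 1)/2) = 0.376407 rad = 21.567°
axis k = ((R−Rᵀ)₃₂, (R−Rᵀ)₁₃, (R−Rᵀ)₂₁) / (2 sinθ) = (-0.523567, -0.785620, +0.329665)
rvec = θ·k = (-0.197074, -0.295713, +0.124088)

rvec=(-0.1971, -0.2957, 0.1241) tvec=(0.1297, -0.1928, 0.7323)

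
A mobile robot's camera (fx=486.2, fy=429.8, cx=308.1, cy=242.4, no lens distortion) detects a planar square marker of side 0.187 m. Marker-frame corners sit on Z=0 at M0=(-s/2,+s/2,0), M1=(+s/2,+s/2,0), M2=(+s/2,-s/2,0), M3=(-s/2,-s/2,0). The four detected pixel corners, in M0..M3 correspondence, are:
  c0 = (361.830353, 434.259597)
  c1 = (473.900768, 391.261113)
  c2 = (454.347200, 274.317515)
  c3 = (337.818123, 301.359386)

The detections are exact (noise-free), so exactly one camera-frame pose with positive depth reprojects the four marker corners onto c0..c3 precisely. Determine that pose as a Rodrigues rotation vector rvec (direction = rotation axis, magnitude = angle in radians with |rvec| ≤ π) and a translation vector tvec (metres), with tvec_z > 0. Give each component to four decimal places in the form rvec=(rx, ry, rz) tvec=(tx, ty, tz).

rvec=(0.0091, -0.4623, -0.1681) tvec=(0.1330, 0.1570, 0.6295)

Intrinsics K: fx=486.2, fy=429.8, cx=308.1, cy=242.4
Marker side s = 0.187 m; corners in marker frame (Z=0):
  M0 = (-0.0935, +0.0935, 0)
  M1 = (+0.0935, +0.0935, 0)
  M2 = (+0.0935, -0.0935, 0)
  M3 = (-0.0935, -0.0935, 0)
Detected image corners:
  c0 = (361.830353, 434.259597) px
  c1 = (473.900768, 391.261113) px
  c2 = (454.347200, 274.317515) px
  c3 = (337.818123, 301.359386) px
Planar DLT: solve 8×8 A·h = b for H (H[2,2]=1):
  H  [+897.62817 +145.99992 +410.81140]
  H  [+59.01670 +691.30263 +349.58171]
  H  [+0.70393 +0.07445 +1.00000]
B = K⁻¹H; ‖b₁‖=1.588504, ‖b₂‖=1.588504; λ = 2/(‖b₁‖+‖b₂‖) = 0.629523, sign → tz>0 ⇒ λ=+0.629523
r₁ = λ·B[:,0] = (+0.88142,-0.16348,+0.44314); r₂ = λ·B[:,1] = (+0.15934,+0.98611,+0.04687)
r₃ = r₁×r₂ = (-0.44465,+0.02930,+0.89523); SVD([r₁ r₂ r₃]) → R = UVᵀ:
  R  [+0.88142 +0.15934 -0.44465]
  R  [-0.16348 +0.98611 +0.02930]
  R  [+0.44314 +0.04687 +0.89523]
t = (+0.13299, +0.15699, +0.62952) m
tr R = 2.762754; θ = arccos((tr R − 1)/2) = 0.492027 rad = 28.191°
axis k = ((R−Rᵀ)₃₂, (R−Rᵀ)₁₃, (R−Rᵀ)₂₁) / (2 sinθ) = (+0.018592, -0.939635, -0.341674)
rvec = θ·k = (+0.009148, -0.462325, -0.168113)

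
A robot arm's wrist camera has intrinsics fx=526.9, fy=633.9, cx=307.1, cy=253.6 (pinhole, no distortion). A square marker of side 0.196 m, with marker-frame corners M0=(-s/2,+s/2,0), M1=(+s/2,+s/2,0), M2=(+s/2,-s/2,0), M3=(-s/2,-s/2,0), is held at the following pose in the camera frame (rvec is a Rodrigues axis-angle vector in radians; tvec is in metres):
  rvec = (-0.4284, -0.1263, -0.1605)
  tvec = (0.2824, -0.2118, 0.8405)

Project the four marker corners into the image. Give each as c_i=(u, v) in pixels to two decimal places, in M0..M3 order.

c0=(443.99, 163.80) c1=(562.81, 147.67) c2=(519.38, 32.47) c3=(409.87, 43.07)

Intrinsics K: fx=526.9, fy=633.9, cx=307.1, cy=253.6
Marker side s = 0.196 m; corners in marker frame (Z=0):
  M0 = (-0.0980, +0.0980, 0)
  M1 = (+0.0980, +0.0980, 0)
  M2 = (+0.0980, -0.0980, 0)
  M3 = (-0.0980, -0.0980, 0)
rvec = (-0.4284, -0.1263, -0.1605), |rvec| = θ = 0.47459 rad = 27.192°
Rodrigues: sinθ=0.45698, 1−cosθ=0.11052; R = I + sinθ·[k]× + (1−cosθ)·[k]×²:
    [+0.97953 +0.18109 -0.08787]
    [-0.12799 +0.89731 +0.42244]
    [+0.15535 -0.40255 +0.90212]
t = (0.2824, -0.2118, 0.8405) m
M0: Pc = R·M0+t = (+0.20415, -0.11132, +0.78583); u = 526.9·(+0.20415)/0.78583 + 307.1 = 443.9855, v = 633.9·(-0.11132)/0.78583 + 253.6 = 163.8012
M1: Pc = R·M1+t = (+0.39614, -0.13641, +0.81627); u = 526.9·(+0.39614)/0.81627 + 307.1 = 562.8067, v = 633.9·(-0.13641)/0.81627 + 253.6 = 147.6692
M2: Pc = R·M2+t = (+0.36065, -0.31228, +0.89517); u = 526.9·(+0.36065)/0.89517 + 307.1 = 519.3771, v = 633.9·(-0.31228)/0.89517 + 253.6 = 32.4656
M3: Pc = R·M3+t = (+0.16866, -0.28719, +0.86473); u = 526.9·(+0.16866)/0.86473 + 307.1 = 409.8682, v = 633.9·(-0.28719)/0.86473 + 253.6 = 43.0691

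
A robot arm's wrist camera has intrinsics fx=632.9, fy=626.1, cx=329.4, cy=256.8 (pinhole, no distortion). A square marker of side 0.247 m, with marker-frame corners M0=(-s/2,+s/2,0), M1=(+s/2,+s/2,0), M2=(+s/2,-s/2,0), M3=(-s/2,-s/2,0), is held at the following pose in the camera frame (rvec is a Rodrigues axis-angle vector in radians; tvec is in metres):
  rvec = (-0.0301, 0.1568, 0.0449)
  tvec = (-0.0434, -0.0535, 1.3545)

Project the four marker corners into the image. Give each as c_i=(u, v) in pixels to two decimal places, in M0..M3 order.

Intrinsics K: fx=632.9, fy=626.1, cx=329.4, cy=256.8
Marker side s = 0.247 m; corners in marker frame (Z=0):
  M0 = (-0.1235, +0.1235, 0)
  M1 = (+0.1235, +0.1235, 0)
  M2 = (+0.1235, -0.1235, 0)
  M3 = (-0.1235, -0.1235, 0)
rvec = (-0.0301, 0.1568, 0.0449), |rvec| = θ = 0.16586 rad = 9.503°
Rodrigues: sinθ=0.16510, 1−cosθ=0.01372; R = I + sinθ·[k]× + (1−cosθ)·[k]×²:
    [+0.98673 -0.04705 +0.15541]
    [+0.04234 +0.99854 +0.03347]
    [-0.15676 -0.02645 +0.98728]
t = (-0.0434, -0.0535, 1.3545) m
M0: Pc = R·M0+t = (-0.17107, +0.06459, +1.37059); u = 632.9·(-0.17107)/1.37059 + 329.4 = 250.4041, v = 626.1·(+0.06459)/1.37059 + 256.8 = 286.3058
M1: Pc = R·M1+t = (+0.07265, +0.07505, +1.33187); u = 632.9·(+0.07265)/1.33187 + 329.4 = 363.9232, v = 626.1·(+0.07505)/1.33187 + 256.8 = 292.0797
M2: Pc = R·M2+t = (+0.08427, -0.17159, +1.33841); u = 632.9·(+0.08427)/1.33841 + 329.4 = 369.2500, v = 626.1·(-0.17159)/1.33841 + 256.8 = 176.5306
M3: Pc = R·M3+t = (-0.15945, -0.18205, +1.37713); u = 632.9·(-0.15945)/1.37713 + 329.4 = 256.1197, v = 626.1·(-0.18205)/1.37713 + 256.8 = 174.0328

c0=(250.40, 286.31) c1=(363.92, 292.08) c2=(369.25, 176.53) c3=(256.12, 174.03)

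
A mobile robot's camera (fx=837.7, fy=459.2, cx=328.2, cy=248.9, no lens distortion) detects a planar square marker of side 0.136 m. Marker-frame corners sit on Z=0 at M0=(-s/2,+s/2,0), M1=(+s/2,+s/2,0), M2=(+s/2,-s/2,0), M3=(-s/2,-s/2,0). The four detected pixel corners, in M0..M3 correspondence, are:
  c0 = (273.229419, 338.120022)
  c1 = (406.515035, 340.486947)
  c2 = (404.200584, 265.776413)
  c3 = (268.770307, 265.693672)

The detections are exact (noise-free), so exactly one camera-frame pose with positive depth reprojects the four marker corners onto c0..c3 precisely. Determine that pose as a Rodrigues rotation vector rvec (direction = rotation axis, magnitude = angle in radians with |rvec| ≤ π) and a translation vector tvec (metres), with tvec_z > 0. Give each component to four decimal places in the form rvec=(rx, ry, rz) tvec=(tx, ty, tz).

rvec=(0.1051, 0.1928, -0.0162) tvec=(0.0089, 0.0979, 0.8341)

Intrinsics K: fx=837.7, fy=459.2, cx=328.2, cy=248.9
Marker side s = 0.136 m; corners in marker frame (Z=0):
  M0 = (-0.0680, +0.0680, 0)
  M1 = (+0.0680, +0.0680, 0)
  M2 = (+0.0680, -0.0680, 0)
  M3 = (-0.0680, -0.0680, 0)
Detected image corners:
  c0 = (273.229419, 338.120022) px
  c1 = (406.515035, 340.486947) px
  c2 = (404.200584, 265.776413) px
  c3 = (268.770307, 265.693672) px
Planar DLT: solve 8×8 A·h = b for H (H[2,2]=1):
  H  [+909.96123 +66.68190 +337.14075]
  H  [-60.60823 +578.07607 +302.81777]
  H  [-0.23035 +0.12318 +1.00000]
B = K⁻¹H; ‖b₁‖=1.198868, ‖b₂‖=1.198868; λ = 2/(‖b₁‖+‖b₂‖) = 0.834120, sign → tz>0 ⇒ λ=+0.834120
r₁ = λ·B[:,0] = (+0.98135,-0.00595,-0.19214); r₂ = λ·B[:,1] = (+0.02614,+0.99436,+0.10274)
r₃ = r₁×r₂ = (+0.19044,-0.10585,+0.97597); SVD([r₁ r₂ r₃]) → R = UVᵀ:
  R  [+0.98135 +0.02614 +0.19044]
  R  [-0.00595 +0.99436 -0.10585]
  R  [-0.19214 +0.10274 +0.97597]
t = (+0.00890, +0.09794, +0.83412) m
tr R = 2.951689; θ = arccos((tr R − 1)/2) = 0.220243 rad = 12.619°
axis k = ((R−Rᵀ)₃₂, (R−Rᵀ)₁₃, (R−Rᵀ)₂₁) / (2 sinθ) = (+0.477406, +0.875608, -0.073447)
rvec = θ·k = (+0.105145, +0.192846, -0.016176)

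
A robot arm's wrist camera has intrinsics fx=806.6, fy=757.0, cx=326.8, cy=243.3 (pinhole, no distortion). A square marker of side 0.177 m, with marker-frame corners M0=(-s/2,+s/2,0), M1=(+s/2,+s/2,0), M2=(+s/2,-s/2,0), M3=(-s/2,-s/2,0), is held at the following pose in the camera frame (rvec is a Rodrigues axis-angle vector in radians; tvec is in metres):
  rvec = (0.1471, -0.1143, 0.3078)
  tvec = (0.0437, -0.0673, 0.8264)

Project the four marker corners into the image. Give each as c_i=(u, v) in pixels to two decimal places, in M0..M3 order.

Intrinsics K: fx=806.6, fy=757.0, cx=326.8, cy=243.3
Marker side s = 0.177 m; corners in marker frame (Z=0):
  M0 = (-0.0885, +0.0885, 0)
  M1 = (+0.0885, +0.0885, 0)
  M2 = (+0.0885, -0.0885, 0)
  M3 = (-0.0885, -0.0885, 0)
rvec = (0.1471, -0.1143, 0.3078), |rvec| = θ = 0.35978 rad = 20.614°
Rodrigues: sinθ=0.35207, 1−cosθ=0.06403; R = I + sinθ·[k]× + (1−cosθ)·[k]×²:
    [+0.94668 -0.30952 -0.08945]
    [+0.29289 +0.94244 -0.16135]
    [+0.13425 +0.12655 +0.98283]
t = (0.0437, -0.0673, 0.8264) m
M0: Pc = R·M0+t = (-0.06747, -0.00981, +0.82572); u = 806.6·(-0.06747)/0.82572 + 326.8 = 260.8890, v = 757.0·(-0.00981)/0.82572 + 243.3 = 234.3019
M1: Pc = R·M1+t = (+0.10009, +0.04203, +0.84948); u = 806.6·(+0.10009)/0.84948 + 326.8 = 421.8362, v = 757.0·(+0.04203)/0.84948 + 243.3 = 280.7507
M2: Pc = R·M2+t = (+0.15487, -0.12479, +0.82708); u = 806.6·(+0.15487)/0.82708 + 326.8 = 477.8381, v = 757.0·(-0.12479)/0.82708 + 243.3 = 129.0884
M3: Pc = R·M3+t = (-0.01269, -0.17663, +0.80332); u = 806.6·(-0.01269)/0.80332 + 326.8 = 314.0598, v = 757.0·(-0.17663)/0.80332 + 243.3 = 76.8584

c0=(260.89, 234.30) c1=(421.84, 280.75) c2=(477.84, 129.09) c3=(314.06, 76.86)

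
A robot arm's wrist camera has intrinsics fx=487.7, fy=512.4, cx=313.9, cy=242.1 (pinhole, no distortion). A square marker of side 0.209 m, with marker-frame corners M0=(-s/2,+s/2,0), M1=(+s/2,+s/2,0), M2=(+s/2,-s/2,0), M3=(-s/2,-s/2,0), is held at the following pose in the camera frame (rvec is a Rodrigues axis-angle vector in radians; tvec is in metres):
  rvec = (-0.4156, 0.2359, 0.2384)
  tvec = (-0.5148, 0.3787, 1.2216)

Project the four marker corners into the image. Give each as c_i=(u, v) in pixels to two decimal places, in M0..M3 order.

c0=(55.36, 433.57) c1=(126.01, 459.67) c2=(160.53, 368.85) c3=(92.58, 348.33)

Intrinsics K: fx=487.7, fy=512.4, cx=313.9, cy=242.1
Marker side s = 0.209 m; corners in marker frame (Z=0):
  M0 = (-0.1045, +0.1045, 0)
  M1 = (+0.1045, +0.1045, 0)
  M2 = (+0.1045, -0.1045, 0)
  M3 = (-0.1045, -0.1045, 0)
rvec = (-0.4156, 0.2359, 0.2384), |rvec| = θ = 0.53405 rad = 30.599°
Rodrigues: sinθ=0.50902, 1−cosθ=0.13925; R = I + sinθ·[k]× + (1−cosθ)·[k]×²:
    [+0.94508 -0.27509 +0.17647]
    [+0.17936 +0.88792 +0.42358]
    [-0.27322 -0.36867 +0.88850]
t = (-0.5148, 0.3787, 1.2216) m
M0: Pc = R·M0+t = (-0.64231, +0.45274, +1.21163); u = 487.7·(-0.64231)/1.21163 + 313.9 = 55.3599, v = 512.4·(+0.45274)/1.21163 + 242.1 = 433.5670
M1: Pc = R·M1+t = (-0.44479, +0.49023, +1.15452); u = 487.7·(-0.44479)/1.15452 + 313.9 = 126.0109, v = 512.4·(+0.49023)/1.15452 + 242.1 = 459.6743
M2: Pc = R·M2+t = (-0.38729, +0.30466, +1.23157); u = 487.7·(-0.38729)/1.23157 + 313.9 = 160.5336, v = 512.4·(+0.30466)/1.23157 + 242.1 = 368.8527
M3: Pc = R·M3+t = (-0.58481, +0.26717, +1.28868); u = 487.7·(-0.58481)/1.28868 + 313.9 = 92.5772, v = 512.4·(+0.26717)/1.28868 + 242.1 = 348.3308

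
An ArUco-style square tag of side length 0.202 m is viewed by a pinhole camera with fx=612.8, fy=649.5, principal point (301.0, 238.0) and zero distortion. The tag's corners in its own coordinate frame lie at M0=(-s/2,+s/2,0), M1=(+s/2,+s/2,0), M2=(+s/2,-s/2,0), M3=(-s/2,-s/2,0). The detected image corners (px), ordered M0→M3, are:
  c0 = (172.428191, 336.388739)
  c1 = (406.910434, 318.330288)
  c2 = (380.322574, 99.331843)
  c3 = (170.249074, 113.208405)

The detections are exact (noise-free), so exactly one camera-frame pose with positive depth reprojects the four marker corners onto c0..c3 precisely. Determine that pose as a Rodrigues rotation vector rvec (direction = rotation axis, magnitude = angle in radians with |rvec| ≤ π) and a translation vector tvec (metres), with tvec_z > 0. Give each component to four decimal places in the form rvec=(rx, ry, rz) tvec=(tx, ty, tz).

rvec=(-0.3110, -0.0193, -0.0726) tvec=(-0.0167, -0.0235, 0.5575)

Intrinsics K: fx=612.8, fy=649.5, cx=301.0, cy=238.0
Marker side s = 0.202 m; corners in marker frame (Z=0):
  M0 = (-0.1010, +0.1010, 0)
  M1 = (+0.1010, +0.1010, 0)
  M2 = (+0.1010, -0.1010, 0)
  M3 = (-0.1010, -0.1010, 0)
Detected image corners:
  c0 = (172.428191, 336.388739) px
  c1 = (406.910434, 318.330288) px
  c2 = (380.322574, 99.331843) px
  c3 = (170.249074, 113.208405) px
Planar DLT: solve 8×8 A·h = b for H (H[2,2]=1):
  H  [+1112.33560 -83.01497 +282.68770]
  H  [-66.74022 +975.82047 +210.66251]
  H  [+0.05412 -0.54713 +1.00000]
B = K⁻¹H; ‖b₁‖=1.793597, ‖b₂‖=1.793597; λ = 2/(‖b₁‖+‖b₂‖) = 0.557539, sign → tz>0 ⇒ λ=+0.557539
r₁ = λ·B[:,0] = (+0.99721,-0.06835,+0.03018); r₂ = λ·B[:,1] = (+0.07430,+0.94944,-0.30504)
r₃ = r₁×r₂ = (-0.00780,+0.30643,+0.95186); SVD([r₁ r₂ r₃]) → R = UVᵀ:
  R  [+0.99721 +0.07430 -0.00780]
  R  [-0.06835 +0.94944 +0.30643]
  R  [+0.03018 -0.30504 +0.95186]
t = (-0.01666, -0.02347, +0.55754) m
tr R = 2.898500; θ = arccos((tr R − 1)/2) = 0.319953 rad = 18.332°
axis k = ((R−Rᵀ)₃₂, (R−Rᵀ)₁₃, (R−Rᵀ)₂₁) / (2 sinθ) = (-0.972074, -0.060373, -0.226778)
rvec = θ·k = (-0.311018, -0.019316, -0.072558)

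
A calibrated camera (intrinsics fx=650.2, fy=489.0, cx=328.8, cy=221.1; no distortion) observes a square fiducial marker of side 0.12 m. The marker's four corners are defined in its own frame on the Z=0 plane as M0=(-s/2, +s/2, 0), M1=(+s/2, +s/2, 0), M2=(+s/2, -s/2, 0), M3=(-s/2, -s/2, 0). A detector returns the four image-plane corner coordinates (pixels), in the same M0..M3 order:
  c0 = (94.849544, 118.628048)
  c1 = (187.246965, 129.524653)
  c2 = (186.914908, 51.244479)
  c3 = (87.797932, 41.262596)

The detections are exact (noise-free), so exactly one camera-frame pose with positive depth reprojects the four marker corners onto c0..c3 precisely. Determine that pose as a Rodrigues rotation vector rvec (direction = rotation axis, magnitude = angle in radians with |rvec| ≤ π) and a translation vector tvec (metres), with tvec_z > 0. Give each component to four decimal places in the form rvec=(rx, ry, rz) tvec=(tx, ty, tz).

rvec=(0.4595, 0.1745, 0.1405) tvec=(-0.2232, -0.2102, 0.7636)

Intrinsics K: fx=650.2, fy=489.0, cx=328.8, cy=221.1
Marker side s = 0.12 m; corners in marker frame (Z=0):
  M0 = (-0.0600, +0.0600, 0)
  M1 = (+0.0600, +0.0600, 0)
  M2 = (+0.0600, -0.0600, 0)
  M3 = (-0.0600, -0.0600, 0)
Detected image corners:
  c0 = (94.849544, 118.628048) px
  c1 = (187.246965, 129.524653) px
  c2 = (186.914908, 51.244479) px
  c3 = (87.797932, 41.262596) px
Planar DLT: solve 8×8 A·h = b for H (H[2,2]=1):
  H  [+772.30107 +113.41660 +138.75850]
  H  [+72.02853 +698.86730 +86.49064]
  H  [-0.17731 +0.59161 +1.00000]
B = K⁻¹H; ‖b₁‖=1.309605, ‖b₂‖=1.309605; λ = 2/(‖b₁‖+‖b₂‖) = 0.763589, sign → tz>0 ⇒ λ=+0.763589
r₁ = λ·B[:,0] = (+0.97545,+0.17369,-0.13539); r₂ = λ·B[:,1] = (-0.09525,+0.88705,+0.45175)
r₃ = r₁×r₂ = (+0.19856,-0.42776,+0.88181); SVD([r₁ r₂ r₃]) → R = UVᵀ:
  R  [+0.97545 -0.09525 +0.19856]
  R  [+0.17369 +0.88705 -0.42776]
  R  [-0.13539 +0.45175 +0.88181]
t = (-0.22318, -0.21020, +0.76359) m
tr R = 2.744309; θ = arccos((tr R − 1)/2) = 0.511207 rad = 29.290°
axis k = ((R−Rᵀ)₃₂, (R−Rᵀ)₁₃, (R−Rᵀ)₂₁) / (2 sinθ) = (+0.898868, +0.341305, +0.274860)
rvec = θ·k = (+0.459507, +0.174477, +0.140510)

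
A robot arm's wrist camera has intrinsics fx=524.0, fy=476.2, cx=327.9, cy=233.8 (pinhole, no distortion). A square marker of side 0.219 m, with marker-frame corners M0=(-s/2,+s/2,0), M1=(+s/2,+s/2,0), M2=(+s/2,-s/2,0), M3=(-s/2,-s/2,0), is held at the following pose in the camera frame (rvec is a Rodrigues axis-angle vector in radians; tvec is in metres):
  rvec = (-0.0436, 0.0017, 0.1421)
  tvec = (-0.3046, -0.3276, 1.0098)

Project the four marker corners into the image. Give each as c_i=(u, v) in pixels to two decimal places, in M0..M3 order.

c0=(104.61, 122.61) c1=(217.46, 137.18) c2=(234.52, 36.38) c3=(122.71, 22.04)

Intrinsics K: fx=524.0, fy=476.2, cx=327.9, cy=233.8
Marker side s = 0.219 m; corners in marker frame (Z=0):
  M0 = (-0.1095, +0.1095, 0)
  M1 = (+0.1095, +0.1095, 0)
  M2 = (+0.1095, -0.1095, 0)
  M3 = (-0.1095, -0.1095, 0)
rvec = (-0.0436, 0.0017, 0.1421), |rvec| = θ = 0.14865 rad = 8.517°
Rodrigues: sinθ=0.14810, 1−cosθ=0.01103; R = I + sinθ·[k]× + (1−cosθ)·[k]×²:
    [+0.98992 -0.14161 -0.00140]
    [+0.14154 +0.98897 +0.04356]
    [-0.00479 -0.04332 +0.99905]
t = (-0.3046, -0.3276, 1.0098) m
M0: Pc = R·M0+t = (-0.42850, -0.23481, +1.00558); u = 524.0·(-0.42850)/1.00558 + 327.9 = 104.6105, v = 476.2·(-0.23481)/1.00558 + 233.8 = 122.6059
M1: Pc = R·M1+t = (-0.21171, -0.20381, +1.00453); u = 524.0·(-0.21171)/1.00453 + 327.9 = 217.4643, v = 476.2·(-0.20381)/1.00453 + 233.8 = 137.1842
M2: Pc = R·M2+t = (-0.18070, -0.42039, +1.01402); u = 524.0·(-0.18070)/1.01402 + 327.9 = 234.5239, v = 476.2·(-0.42039)/1.01402 + 233.8 = 36.3762
M3: Pc = R·M3+t = (-0.39749, -0.45139, +1.01507); u = 524.0·(-0.39749)/1.01507 + 327.9 = 122.7072, v = 476.2·(-0.45139)/1.01507 + 233.8 = 22.0382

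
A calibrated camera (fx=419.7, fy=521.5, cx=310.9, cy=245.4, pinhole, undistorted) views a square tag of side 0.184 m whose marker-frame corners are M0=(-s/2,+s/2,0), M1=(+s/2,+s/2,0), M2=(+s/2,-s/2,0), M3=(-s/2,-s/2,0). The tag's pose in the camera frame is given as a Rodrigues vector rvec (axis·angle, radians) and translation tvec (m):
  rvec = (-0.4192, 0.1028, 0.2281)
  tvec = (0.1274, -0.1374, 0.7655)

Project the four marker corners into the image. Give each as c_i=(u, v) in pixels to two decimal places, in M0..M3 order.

c0=(320.01, 193.53) c1=(424.88, 218.13) c2=(438.01, 112.45) c3=(341.97, 93.51)

Intrinsics K: fx=419.7, fy=521.5, cx=310.9, cy=245.4
Marker side s = 0.184 m; corners in marker frame (Z=0):
  M0 = (-0.0920, +0.0920, 0)
  M1 = (+0.0920, +0.0920, 0)
  M2 = (+0.0920, -0.0920, 0)
  M3 = (-0.0920, -0.0920, 0)
rvec = (-0.4192, 0.1028, 0.2281), |rvec| = θ = 0.48819 rad = 27.971°
Rodrigues: sinθ=0.46903, 1−cosθ=0.11682; R = I + sinθ·[k]× + (1−cosθ)·[k]×²:
    [+0.96932 -0.24027 +0.05190]
    [+0.19802 +0.88836 +0.41424]
    [-0.14563 -0.39125 +0.90869]
t = (0.1274, -0.1374, 0.7655) m
M0: Pc = R·M0+t = (+0.01612, -0.07389, +0.74290); u = 419.7·(+0.01612)/0.74290 + 310.9 = 320.0058, v = 521.5·(-0.07389)/0.74290 + 245.4 = 193.5319
M1: Pc = R·M1+t = (+0.19447, -0.03745, +0.71611); u = 419.7·(+0.19447)/0.71611 + 310.9 = 424.8776, v = 521.5·(-0.03745)/0.71611 + 245.4 = 218.1257
M2: Pc = R·M2+t = (+0.23868, -0.20091, +0.78810); u = 419.7·(+0.23868)/0.78810 + 310.9 = 438.0098, v = 521.5·(-0.20091)/0.78810 + 245.4 = 112.4529
M3: Pc = R·M3+t = (+0.06033, -0.23735, +0.81489); u = 419.7·(+0.06033)/0.81489 + 310.9 = 341.9709, v = 521.5·(-0.23735)/0.81489 + 245.4 = 93.5067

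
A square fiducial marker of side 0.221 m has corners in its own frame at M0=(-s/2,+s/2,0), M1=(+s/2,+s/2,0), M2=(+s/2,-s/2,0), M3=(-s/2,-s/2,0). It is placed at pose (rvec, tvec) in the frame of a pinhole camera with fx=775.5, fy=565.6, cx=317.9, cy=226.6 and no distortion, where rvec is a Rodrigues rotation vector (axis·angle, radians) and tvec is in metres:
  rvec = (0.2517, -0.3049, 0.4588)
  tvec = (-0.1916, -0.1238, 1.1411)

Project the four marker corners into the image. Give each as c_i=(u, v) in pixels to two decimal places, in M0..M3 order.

Intrinsics K: fx=775.5, fy=565.6, cx=317.9, cy=226.6
Marker side s = 0.221 m; corners in marker frame (Z=0):
  M0 = (-0.1105, +0.1105, 0)
  M1 = (+0.1105, +0.1105, 0)
  M2 = (+0.1105, -0.1105, 0)
  M3 = (-0.1105, -0.1105, 0)
rvec = (0.2517, -0.3049, 0.4588), |rvec| = θ = 0.60565 rad = 34.701°
Rodrigues: sinθ=0.56930, 1−cosθ=0.17787; R = I + sinθ·[k]× + (1−cosθ)·[k]×²:
    [+0.85285 -0.46847 -0.23060]
    [+0.39405 +0.86721 -0.30442]
    [+0.34260 +0.16876 +0.92420]
t = (-0.1916, -0.1238, 1.1411) m
M0: Pc = R·M0+t = (-0.33761, -0.07152, +1.12189); u = 775.5·(-0.33761)/1.12189 + 317.9 = 84.5318, v = 565.6·(-0.07152)/1.12189 + 226.6 = 190.5455
M1: Pc = R·M1+t = (-0.14913, +0.01557, +1.19760); u = 775.5·(-0.14913)/1.19760 + 317.9 = 221.3344, v = 565.6·(+0.01557)/1.19760 + 226.6 = 233.9528
M2: Pc = R·M2+t = (-0.04559, -0.17608, +1.16031); u = 775.5·(-0.04559)/1.16031 + 317.9 = 287.4272, v = 565.6·(-0.17608)/1.16031 + 226.6 = 140.7665
M3: Pc = R·M3+t = (-0.23407, -0.26317, +1.08460); u = 775.5·(-0.23407)/1.08460 + 317.9 = 150.5342, v = 565.6·(-0.26317)/1.08460 + 226.6 = 89.3614

c0=(84.53, 190.55) c1=(221.33, 233.95) c2=(287.43, 140.77) c3=(150.53, 89.36)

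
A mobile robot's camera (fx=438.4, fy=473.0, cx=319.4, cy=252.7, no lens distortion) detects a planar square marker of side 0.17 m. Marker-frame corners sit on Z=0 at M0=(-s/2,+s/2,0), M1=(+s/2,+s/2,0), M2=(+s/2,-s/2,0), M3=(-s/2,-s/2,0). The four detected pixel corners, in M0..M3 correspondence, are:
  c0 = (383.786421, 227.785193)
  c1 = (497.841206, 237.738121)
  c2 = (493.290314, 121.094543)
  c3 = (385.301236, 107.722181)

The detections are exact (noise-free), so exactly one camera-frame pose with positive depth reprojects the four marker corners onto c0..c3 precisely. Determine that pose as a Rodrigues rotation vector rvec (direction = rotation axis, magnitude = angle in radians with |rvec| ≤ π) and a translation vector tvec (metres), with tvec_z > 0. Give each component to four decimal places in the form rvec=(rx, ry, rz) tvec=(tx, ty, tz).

Intrinsics K: fx=438.4, fy=473.0, cx=319.4, cy=252.7
Marker side s = 0.17 m; corners in marker frame (Z=0):
  M0 = (-0.0850, +0.0850, 0)
  M1 = (+0.0850, +0.0850, 0)
  M2 = (+0.0850, -0.0850, 0)
  M3 = (-0.0850, -0.0850, 0)
Detected image corners:
  c0 = (383.786421, 227.785193) px
  c1 = (497.841206, 237.738121) px
  c2 = (493.290314, 121.094543) px
  c3 = (385.301236, 107.722181) px
Planar DLT: solve 8×8 A·h = b for H (H[2,2]=1):
  H  [+741.42261 -133.40540 +440.98650]
  H  [+103.92648 +639.75670 +172.05463]
  H  [+0.20189 -0.32414 +1.00000]
B = K⁻¹H; ‖b₁‖=1.561265, ‖b₂‖=1.561265; λ = 2/(‖b₁‖+‖b₂‖) = 0.640506, sign → tz>0 ⇒ λ=+0.640506
r₁ = λ·B[:,0] = (+0.98901,+0.07164,+0.12931); r₂ = λ·B[:,1] = (-0.04365,+0.97724,-0.20762)
r₃ = r₁×r₂ = (-0.14124,+0.19969,+0.96963); SVD([r₁ r₂ r₃]) → R = UVᵀ:
  R  [+0.98901 -0.04365 -0.14124]
  R  [+0.07164 +0.97724 +0.19969]
  R  [+0.12931 -0.20762 +0.96963]
t = (+0.17764, -0.10920, +0.64051) m
tr R = 2.935874; θ = arccos((tr R − 1)/2) = 0.253913 rad = 14.548°
axis k = ((R−Rᵀ)₃₂, (R−Rᵀ)₁₃, (R−Rᵀ)₂₁) / (2 sinθ) = (-0.810744, -0.538545, +0.229485)
rvec = θ·k = (-0.205859, -0.136744, +0.058269)

rvec=(-0.2059, -0.1367, 0.0583) tvec=(0.1776, -0.1092, 0.6405)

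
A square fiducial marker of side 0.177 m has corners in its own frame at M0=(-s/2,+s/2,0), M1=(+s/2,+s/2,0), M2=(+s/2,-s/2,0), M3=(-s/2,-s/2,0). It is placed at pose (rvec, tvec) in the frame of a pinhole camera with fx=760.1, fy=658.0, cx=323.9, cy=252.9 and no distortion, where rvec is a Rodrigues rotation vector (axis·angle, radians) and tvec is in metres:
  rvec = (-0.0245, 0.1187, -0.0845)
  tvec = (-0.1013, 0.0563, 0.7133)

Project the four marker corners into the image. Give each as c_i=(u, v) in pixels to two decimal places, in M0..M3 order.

Intrinsics K: fx=760.1, fy=658.0, cx=323.9, cy=252.9
Marker side s = 0.177 m; corners in marker frame (Z=0):
  M0 = (-0.0885, +0.0885, 0)
  M1 = (+0.0885, +0.0885, 0)
  M2 = (+0.0885, -0.0885, 0)
  M3 = (-0.0885, -0.0885, 0)
rvec = (-0.0245, 0.1187, -0.0845), |rvec| = θ = 0.14775 rad = 8.465°
Rodrigues: sinθ=0.14721, 1−cosθ=0.01090; R = I + sinθ·[k]× + (1−cosθ)·[k]×²:
    [+0.98940 +0.08274 +0.11930]
    [-0.08564 +0.99614 +0.01940]
    [-0.11724 -0.02942 +0.99267]
t = (-0.1013, 0.0563, 0.7133) m
M0: Pc = R·M0+t = (-0.18154, +0.15204, +0.72107); u = 760.1·(-0.18154)/0.72107 + 323.9 = 132.5345, v = 658.0·(+0.15204)/0.72107 + 252.9 = 391.6389
M1: Pc = R·M1+t = (-0.00642, +0.13688, +0.70032); u = 760.1·(-0.00642)/0.70032 + 323.9 = 316.9373, v = 658.0·(+0.13688)/0.70032 + 252.9 = 381.5068
M2: Pc = R·M2+t = (-0.02106, -0.03944, +0.70553); u = 760.1·(-0.02106)/0.70553 + 323.9 = 301.2107, v = 658.0·(-0.03944)/0.70553 + 252.9 = 216.1191
M3: Pc = R·M3+t = (-0.19618, -0.02428, +0.72628); u = 760.1·(-0.19618)/0.72628 + 323.9 = 118.5792, v = 658.0·(-0.02428)/0.72628 + 252.9 = 230.9039

c0=(132.53, 391.64) c1=(316.94, 381.51) c2=(301.21, 216.12) c3=(118.58, 230.90)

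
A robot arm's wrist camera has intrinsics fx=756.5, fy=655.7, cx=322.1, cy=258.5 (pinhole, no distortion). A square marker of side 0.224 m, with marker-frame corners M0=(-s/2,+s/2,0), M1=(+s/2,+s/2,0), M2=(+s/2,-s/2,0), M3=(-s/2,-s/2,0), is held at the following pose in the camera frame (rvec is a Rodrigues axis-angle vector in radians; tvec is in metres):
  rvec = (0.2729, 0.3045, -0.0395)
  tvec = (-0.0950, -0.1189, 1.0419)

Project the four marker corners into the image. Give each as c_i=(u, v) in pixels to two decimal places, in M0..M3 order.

c0=(190.00, 251.74) c1=(337.19, 251.67) c2=(324.34, 106.87) c3=(169.81, 116.29)

Intrinsics K: fx=756.5, fy=655.7, cx=322.1, cy=258.5
Marker side s = 0.224 m; corners in marker frame (Z=0):
  M0 = (-0.1120, +0.1120, 0)
  M1 = (+0.1120, +0.1120, 0)
  M2 = (+0.1120, -0.1120, 0)
  M3 = (-0.1120, -0.1120, 0)
rvec = (0.2729, 0.3045, -0.0395), |rvec| = θ = 0.41080 rad = 23.537°
Rodrigues: sinθ=0.39934, 1−cosθ=0.08320; R = I + sinθ·[k]× + (1−cosθ)·[k]×²:
    [+0.95352 +0.07937 +0.29069]
    [+0.00257 +0.96251 -0.27122]
    [-0.30132 +0.25936 +0.91757]
t = (-0.0950, -0.1189, 1.0419) m
M0: Pc = R·M0+t = (-0.19291, -0.01139, +1.10470); u = 756.5·(-0.19291)/1.10470 + 322.1 = 189.9979, v = 655.7·(-0.01139)/1.10470 + 258.5 = 251.7416
M1: Pc = R·M1+t = (+0.02068, -0.01081, +1.03720); u = 756.5·(+0.02068)/1.03720 + 322.1 = 337.1856, v = 655.7·(-0.01081)/1.03720 + 258.5 = 251.6657
M2: Pc = R·M2+t = (+0.00291, -0.22641, +0.97910); u = 756.5·(+0.00291)/0.97910 + 322.1 = 324.3446, v = 655.7·(-0.22641)/0.97910 + 258.5 = 106.8720
M3: Pc = R·M3+t = (-0.21068, -0.22699, +1.04660); u = 756.5·(-0.21068)/1.04660 + 322.1 = 169.8147, v = 655.7·(-0.22699)/1.04660 + 258.5 = 116.2900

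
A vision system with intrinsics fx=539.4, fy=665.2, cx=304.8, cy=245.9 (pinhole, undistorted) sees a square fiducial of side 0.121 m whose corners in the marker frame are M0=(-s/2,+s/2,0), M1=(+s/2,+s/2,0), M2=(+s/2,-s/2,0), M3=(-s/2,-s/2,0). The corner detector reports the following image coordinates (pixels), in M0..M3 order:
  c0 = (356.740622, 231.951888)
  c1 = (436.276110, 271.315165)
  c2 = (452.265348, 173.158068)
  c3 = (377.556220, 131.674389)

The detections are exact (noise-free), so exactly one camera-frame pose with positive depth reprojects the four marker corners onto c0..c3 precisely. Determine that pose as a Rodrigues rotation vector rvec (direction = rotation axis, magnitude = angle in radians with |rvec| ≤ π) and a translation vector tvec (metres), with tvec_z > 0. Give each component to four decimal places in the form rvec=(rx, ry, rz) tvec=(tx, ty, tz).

rvec=(-0.2772, -0.3130, 0.3190) tvec=(0.1368, -0.0487, 0.7238)

Intrinsics K: fx=539.4, fy=665.2, cx=304.8, cy=245.9
Marker side s = 0.121 m; corners in marker frame (Z=0):
  M0 = (-0.0605, +0.0605, 0)
  M1 = (+0.0605, +0.0605, 0)
  M2 = (+0.0605, -0.0605, 0)
  M3 = (-0.0605, -0.0605, 0)
Detected image corners:
  c0 = (356.740622, 231.951888) px
  c1 = (436.276110, 271.315165) px
  c2 = (452.265348, 173.158068) px
  c3 = (377.556220, 131.674389) px
Planar DLT: solve 8×8 A·h = b for H (H[2,2]=1):
  H  [+780.07575 -327.31602 +406.77417]
  H  [+405.62672 +732.32192 +201.15710]
  H  [+0.35302 -0.43296 +1.00000]
B = K⁻¹H; ‖b₁‖=1.381528, ‖b₂‖=1.381528; λ = 2/(‖b₁‖+‖b₂‖) = 0.723836, sign → tz>0 ⇒ λ=+0.723836
r₁ = λ·B[:,0] = (+0.90241,+0.34692,+0.25553); r₂ = λ·B[:,1] = (-0.26215,+0.91272,-0.31339)
r₃ = r₁×r₂ = (-0.34195,+0.21582,+0.91460); SVD([r₁ r₂ r₃]) → R = UVᵀ:
  R  [+0.90241 -0.26215 -0.34195]
  R  [+0.34692 +0.91272 +0.21582]
  R  [+0.25553 -0.31339 +0.91460]
t = (+0.13684, -0.04869, +0.72384) m
tr R = 2.729736; θ = arccos((tr R − 1)/2) = 0.525909 rad = 30.132°
axis k = ((R−Rᵀ)₃₂, (R−Rᵀ)₁₃, (R−Rᵀ)₂₁) / (2 sinθ) = (-0.527107, -0.595099, +0.606642)
rvec = θ·k = (-0.277210, -0.312968, +0.319039)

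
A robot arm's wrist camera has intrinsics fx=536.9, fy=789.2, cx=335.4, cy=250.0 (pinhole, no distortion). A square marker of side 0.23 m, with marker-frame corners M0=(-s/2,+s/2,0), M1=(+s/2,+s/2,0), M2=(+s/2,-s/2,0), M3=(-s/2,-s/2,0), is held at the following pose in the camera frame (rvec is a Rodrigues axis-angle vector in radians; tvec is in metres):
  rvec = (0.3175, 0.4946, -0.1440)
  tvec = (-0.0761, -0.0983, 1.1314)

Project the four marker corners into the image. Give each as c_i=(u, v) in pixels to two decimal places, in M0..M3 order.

Intrinsics K: fx=536.9, fy=789.2, cx=335.4, cy=250.0
Marker side s = 0.23 m; corners in marker frame (Z=0):
  M0 = (-0.1150, +0.1150, 0)
  M1 = (+0.1150, +0.1150, 0)
  M2 = (+0.1150, -0.1150, 0)
  M3 = (-0.1150, -0.1150, 0)
rvec = (0.3175, 0.4946, -0.1440), |rvec| = θ = 0.60512 rad = 34.671°
Rodrigues: sinθ=0.56886, 1−cosθ=0.17757; R = I + sinθ·[k]× + (1−cosθ)·[k]×²:
    [+0.87132 +0.21152 +0.44279]
    [-0.05922 +0.94106 -0.33301]
    [-0.48713 +0.26394 +0.83249]
t = (-0.0761, -0.0983, 1.1314) m
M0: Pc = R·M0+t = (-0.15198, +0.01673, +1.21777); u = 536.9·(-0.15198)/1.21777 + 335.4 = 268.3956, v = 789.2·(+0.01673)/1.21777 + 250.0 = 260.8437
M1: Pc = R·M1+t = (+0.04843, +0.00311, +1.10573); u = 536.9·(+0.04843)/1.10573 + 335.4 = 358.9140, v = 789.2·(+0.00311)/1.10573 + 250.0 = 252.2209
M2: Pc = R·M2+t = (-0.00022, -0.21333, +1.04503); u = 536.9·(-0.00022)/1.04503 + 335.4 = 335.2851, v = 789.2·(-0.21333)/1.04503 + 250.0 = 88.8923
M3: Pc = R·M3+t = (-0.20063, -0.19971, +1.15707); u = 536.9·(-0.20063)/1.15707 + 335.4 = 242.3057, v = 789.2·(-0.19971)/1.15707 + 250.0 = 113.7829

c0=(268.40, 260.84) c1=(358.91, 252.22) c2=(335.29, 88.89) c3=(242.31, 113.78)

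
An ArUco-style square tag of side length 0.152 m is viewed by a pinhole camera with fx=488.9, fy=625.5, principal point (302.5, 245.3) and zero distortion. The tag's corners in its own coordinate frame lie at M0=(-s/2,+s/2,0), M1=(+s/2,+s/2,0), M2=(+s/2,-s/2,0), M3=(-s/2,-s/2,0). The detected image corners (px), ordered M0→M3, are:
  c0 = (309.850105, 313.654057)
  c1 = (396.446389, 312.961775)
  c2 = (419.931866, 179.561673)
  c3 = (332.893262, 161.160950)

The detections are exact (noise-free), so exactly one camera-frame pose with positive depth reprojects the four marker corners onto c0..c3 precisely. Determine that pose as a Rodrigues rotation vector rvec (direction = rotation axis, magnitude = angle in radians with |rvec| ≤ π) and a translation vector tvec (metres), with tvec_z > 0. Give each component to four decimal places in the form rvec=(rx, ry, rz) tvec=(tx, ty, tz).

rvec=(0.2218, -0.5835, 0.1269) tvec=(0.0860, -0.0018, 0.6476)

Intrinsics K: fx=488.9, fy=625.5, cx=302.5, cy=245.3
Marker side s = 0.152 m; corners in marker frame (Z=0):
  M0 = (-0.0760, +0.0760, 0)
  M1 = (+0.0760, +0.0760, 0)
  M2 = (+0.0760, -0.0760, 0)
  M3 = (-0.0760, -0.0760, 0)
Detected image corners:
  c0 = (309.850105, 313.654057) px
  c1 = (396.446389, 312.961775) px
  c2 = (419.931866, 179.561673) px
  c3 = (332.893262, 161.160950) px
Planar DLT: solve 8×8 A·h = b for H (H[2,2]=1):
  H  [+885.70410 -56.62946 +367.39141]
  H  [+265.53293 +1000.31126 +243.56205]
  H  [+0.86234 +0.26460 +1.00000]
B = K⁻¹H; ‖b₁‖=1.544194, ‖b₂‖=1.544194; λ = 2/(‖b₁‖+‖b₂‖) = 0.647587, sign → tz>0 ⇒ λ=+0.647587
r₁ = λ·B[:,0] = (+0.82766,+0.05591,+0.55844); r₂ = λ·B[:,1] = (-0.18103,+0.96844,+0.17135)
r₃ = r₁×r₂ = (-0.53124,-0.24292,+0.81165); SVD([r₁ r₂ r₃]) → R = UVᵀ:
  R  [+0.82766 -0.18103 -0.53124]
  R  [+0.05591 +0.96844 -0.24292]
  R  [+0.55844 +0.17135 +0.81165]
t = (+0.08595, -0.00180, +0.64759) m
tr R = 2.607746; θ = arccos((tr R − 1)/2) = 0.637018 rad = 36.498°
axis k = ((R−Rᵀ)₃₂, (R−Rᵀ)₁₃, (R−Rᵀ)₂₁) / (2 sinθ) = (+0.348239, -0.916002, +0.199174)
rvec = θ·k = (+0.221835, -0.583510, +0.126878)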